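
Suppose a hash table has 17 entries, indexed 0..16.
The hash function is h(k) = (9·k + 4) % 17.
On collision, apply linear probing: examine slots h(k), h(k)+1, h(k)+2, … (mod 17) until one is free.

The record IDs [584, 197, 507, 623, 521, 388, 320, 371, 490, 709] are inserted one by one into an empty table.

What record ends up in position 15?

490

Insert 584: h=7, slot 7 empty → index 7.
Insert 197: h=9, slot 9 empty → index 9.
Insert 507: h=11, slot 11 empty → index 11.
Insert 623: h=1, slot 1 empty → index 1.
Insert 521: h=1, slot 1 occupied → index 2.
Insert 388: h=11, slot 11 occupied → index 12.
Insert 320: h=11, slots 11,12 occupied → index 13.
Insert 371: h=11, slots 11,12,13 occupied → index 14.
Insert 490: h=11, slots 11,12,13,14 occupied → index 15.
Insert 709: h=10, slot 10 empty → index 10.
Table: [., 623, 521, ., ., ., ., 584, ., 197, 709, 507, 388, 320, 371, 490, .]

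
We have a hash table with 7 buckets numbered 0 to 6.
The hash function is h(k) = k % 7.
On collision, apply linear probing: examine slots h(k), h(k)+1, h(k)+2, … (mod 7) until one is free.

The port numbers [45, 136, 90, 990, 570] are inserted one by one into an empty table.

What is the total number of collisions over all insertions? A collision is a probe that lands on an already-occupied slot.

Insert 45: h=3, slot 3 empty -> index 3.
Insert 136: h=3, slot 3 occupied -> index 4.
Insert 90: h=6, slot 6 empty -> index 6.
Insert 990: h=3, slots 3,4 occupied -> index 5.
Insert 570: h=3, slots 3,4,5,6 occupied -> index 0.
Table: [570, —, —, 45, 136, 990, 90]

7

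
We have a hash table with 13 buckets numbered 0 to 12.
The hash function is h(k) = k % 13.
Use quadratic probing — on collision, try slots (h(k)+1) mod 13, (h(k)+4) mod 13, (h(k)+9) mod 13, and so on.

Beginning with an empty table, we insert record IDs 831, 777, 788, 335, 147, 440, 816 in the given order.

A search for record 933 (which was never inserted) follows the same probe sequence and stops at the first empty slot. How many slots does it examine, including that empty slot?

4

831 hashes to 12; slot 12 is free => place at 12.
777 hashes to 10; slot 10 is free => place at 10.
788 hashes to 8; slot 8 is free => place at 8.
335 hashes to 10; 10 taken => place at 11.
147 hashes to 4; slot 4 is free => place at 4.
440 hashes to 11; 11,12 taken => place at 2.
816 hashes to 10; 10,11 taken => place at 1.
Table: [—, 816, 440, —, 147, —, —, —, 788, —, 777, 335, 831]
Lookup 933: h=10, probe 10,11,1,6 → slot 6 empty, not found.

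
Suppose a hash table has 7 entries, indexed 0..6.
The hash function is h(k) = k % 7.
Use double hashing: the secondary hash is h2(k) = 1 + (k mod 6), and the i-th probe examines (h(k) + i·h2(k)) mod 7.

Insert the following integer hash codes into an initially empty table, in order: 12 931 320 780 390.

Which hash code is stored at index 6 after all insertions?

390

12: h=5 -> slot 5
931: h=0 -> slot 0
320: h=5, h2=3, probe 5,1 -> slot 1
780: h=3 -> slot 3
390: h=5, h2=1, probe 5,6 -> slot 6
Table: [931, 320, ∅, 780, ∅, 12, 390]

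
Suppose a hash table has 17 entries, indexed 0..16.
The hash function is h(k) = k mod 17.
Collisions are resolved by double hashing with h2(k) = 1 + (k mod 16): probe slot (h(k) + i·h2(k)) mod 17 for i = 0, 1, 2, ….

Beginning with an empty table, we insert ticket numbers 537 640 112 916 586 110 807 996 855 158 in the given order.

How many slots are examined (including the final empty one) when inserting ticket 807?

2

537: h=10 => slot 10
640: h=11 => slot 11
112: h=10, h2=1, probe 10,11,12 => slot 12
916: h=15 => slot 15
586: h=8 => slot 8
110: h=8, h2=15, probe 8,6 => slot 6
807: h=8, h2=8, probe 8,16 => slot 16
996: h=10, h2=5, probe 10,15,3 => slot 3
855: h=5 => slot 5
158: h=5, h2=15, probe 5,3,1 => slot 1
Table: [-, 158, -, 996, -, 855, 110, -, 586, -, 537, 640, 112, -, -, 916, 807]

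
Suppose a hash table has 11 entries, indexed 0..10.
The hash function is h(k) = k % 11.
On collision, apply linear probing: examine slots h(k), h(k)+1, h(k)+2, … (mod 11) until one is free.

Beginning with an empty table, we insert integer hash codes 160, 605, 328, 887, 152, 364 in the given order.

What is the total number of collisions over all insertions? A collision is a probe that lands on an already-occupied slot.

1

160: h=6 -> slot 6
605: h=0 -> slot 0
328: h=9 -> slot 9
887: h=7 -> slot 7
152: h=9, probe 9,10 -> slot 10
364: h=1 -> slot 1
Table: [605, 364, _, _, _, _, 160, 887, _, 328, 152]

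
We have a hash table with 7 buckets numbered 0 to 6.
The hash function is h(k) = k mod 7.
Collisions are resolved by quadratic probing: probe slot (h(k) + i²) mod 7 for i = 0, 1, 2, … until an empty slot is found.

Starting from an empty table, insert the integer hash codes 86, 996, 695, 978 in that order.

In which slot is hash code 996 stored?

3

86 hashes to 2; slot 2 is free -> place at 2.
996 hashes to 2; 2 taken -> place at 3.
695 hashes to 2; 2,3 taken -> place at 6.
978 hashes to 5; slot 5 is free -> place at 5.
Table: [_, _, 86, 996, _, 978, 695]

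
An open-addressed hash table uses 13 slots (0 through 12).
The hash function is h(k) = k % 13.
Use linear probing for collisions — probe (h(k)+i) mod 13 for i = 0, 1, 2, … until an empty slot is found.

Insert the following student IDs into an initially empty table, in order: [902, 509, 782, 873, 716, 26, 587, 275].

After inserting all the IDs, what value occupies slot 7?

Insert 902: h=5, slot 5 empty => index 5.
Insert 509: h=2, slot 2 empty => index 2.
Insert 782: h=2, slot 2 occupied => index 3.
Insert 873: h=2, slots 2,3 occupied => index 4.
Insert 716: h=1, slot 1 empty => index 1.
Insert 26: h=0, slot 0 empty => index 0.
Insert 587: h=2, slots 2,3,4,5 occupied => index 6.
Insert 275: h=2, slots 2,3,4,5,6 occupied => index 7.
Table: [26, 716, 509, 782, 873, 902, 587, 275, _, _, _, _, _]

275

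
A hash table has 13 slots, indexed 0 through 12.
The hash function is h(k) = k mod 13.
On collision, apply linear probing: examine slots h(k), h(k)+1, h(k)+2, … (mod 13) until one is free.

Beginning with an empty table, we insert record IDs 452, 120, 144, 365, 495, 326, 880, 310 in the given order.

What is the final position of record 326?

5

452 hashes to 10; slot 10 is free => place at 10.
120 hashes to 3; slot 3 is free => place at 3.
144 hashes to 1; slot 1 is free => place at 1.
365 hashes to 1; 1 taken => place at 2.
495 hashes to 1; 1,2,3 taken => place at 4.
326 hashes to 1; 1,2,3,4 taken => place at 5.
880 hashes to 9; slot 9 is free => place at 9.
310 hashes to 11; slot 11 is free => place at 11.
Table: [., 144, 365, 120, 495, 326, ., ., ., 880, 452, 310, .]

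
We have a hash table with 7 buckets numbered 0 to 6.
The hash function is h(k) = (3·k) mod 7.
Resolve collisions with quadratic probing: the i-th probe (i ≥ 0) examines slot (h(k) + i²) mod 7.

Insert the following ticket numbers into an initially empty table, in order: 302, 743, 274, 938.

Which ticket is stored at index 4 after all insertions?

743

302 hashes to 3; slot 3 is free -> place at 3.
743 hashes to 3; 3 taken -> place at 4.
274 hashes to 3; 3,4 taken -> place at 0.
938 hashes to 0; 0 taken -> place at 1.
Table: [274, 938, ., 302, 743, ., .]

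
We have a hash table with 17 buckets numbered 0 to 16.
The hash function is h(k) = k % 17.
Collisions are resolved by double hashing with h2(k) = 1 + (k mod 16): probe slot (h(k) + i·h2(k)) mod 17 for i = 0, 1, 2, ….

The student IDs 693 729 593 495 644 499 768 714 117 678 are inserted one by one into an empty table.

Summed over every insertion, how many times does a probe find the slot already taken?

693 hashes to 13; slot 13 is free → place at 13.
729 hashes to 15; slot 15 is free → place at 15.
593 hashes to 15, h2=2; 15 taken → place at 0.
495 hashes to 2; slot 2 is free → place at 2.
644 hashes to 15, h2=5; 15 taken → place at 3.
499 hashes to 6; slot 6 is free → place at 6.
768 hashes to 3, h2=1; 3 taken → place at 4.
714 hashes to 0, h2=11; 0 taken → place at 11.
117 hashes to 15, h2=6; 15,4 taken → place at 10.
678 hashes to 15, h2=7; 15 taken → place at 5.
Table: [593, -, 495, 644, 768, 678, 499, -, -, -, 117, 714, -, 693, -, 729, -]

7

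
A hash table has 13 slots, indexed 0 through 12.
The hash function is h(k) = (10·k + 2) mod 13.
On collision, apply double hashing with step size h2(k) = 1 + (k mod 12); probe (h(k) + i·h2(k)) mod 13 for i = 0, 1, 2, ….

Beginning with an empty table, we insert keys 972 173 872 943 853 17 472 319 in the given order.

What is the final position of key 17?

972 hashes to 11; slot 11 is free -> place at 11.
173 hashes to 3; slot 3 is free -> place at 3.
872 hashes to 12; slot 12 is free -> place at 12.
943 hashes to 7; slot 7 is free -> place at 7.
853 hashes to 4; slot 4 is free -> place at 4.
17 hashes to 3, h2=6; 3 taken -> place at 9.
472 hashes to 3, h2=5; 3 taken -> place at 8.
319 hashes to 7, h2=8; 7 taken -> place at 2.
Table: [_, _, 319, 173, 853, _, _, 943, 472, 17, _, 972, 872]

9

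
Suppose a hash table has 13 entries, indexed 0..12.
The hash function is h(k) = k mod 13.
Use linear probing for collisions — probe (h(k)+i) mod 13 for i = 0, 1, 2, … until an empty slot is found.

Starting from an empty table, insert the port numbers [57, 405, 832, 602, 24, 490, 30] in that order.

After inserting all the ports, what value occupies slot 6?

30

57: h=5 -> slot 5
405: h=2 -> slot 2
832: h=0 -> slot 0
602: h=4 -> slot 4
24: h=11 -> slot 11
490: h=9 -> slot 9
30: h=4, probe 4,5,6 -> slot 6
Table: [832, ., 405, ., 602, 57, 30, ., ., 490, ., 24, .]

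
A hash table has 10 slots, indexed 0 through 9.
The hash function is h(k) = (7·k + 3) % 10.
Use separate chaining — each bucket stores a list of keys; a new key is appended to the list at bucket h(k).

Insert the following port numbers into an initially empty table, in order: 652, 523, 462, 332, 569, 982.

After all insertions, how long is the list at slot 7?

4

652 -> bucket 7
523 -> bucket 4
462 -> bucket 7 (collision)
332 -> bucket 7 (collision)
569 -> bucket 6
982 -> bucket 7 (collision)
Final buckets:
0: -
1: -
2: -
3: -
4: 523
5: -
6: 569
7: 652 -> 462 -> 332 -> 982
8: -
9: -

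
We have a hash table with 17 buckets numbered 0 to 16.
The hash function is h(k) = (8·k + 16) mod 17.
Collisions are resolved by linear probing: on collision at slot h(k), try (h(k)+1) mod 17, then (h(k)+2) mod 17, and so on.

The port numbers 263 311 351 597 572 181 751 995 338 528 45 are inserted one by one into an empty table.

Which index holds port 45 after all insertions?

9

Insert 263: h=12, slot 12 empty => index 12.
Insert 311: h=5, slot 5 empty => index 5.
Insert 351: h=2, slot 2 empty => index 2.
Insert 597: h=15, slot 15 empty => index 15.
Insert 572: h=2, slot 2 occupied => index 3.
Insert 181: h=2, slots 2,3 occupied => index 4.
Insert 751: h=6, slot 6 empty => index 6.
Insert 995: h=3, slots 3,4,5,6 occupied => index 7.
Insert 338: h=0, slot 0 empty => index 0.
Insert 528: h=7, slot 7 occupied => index 8.
Insert 45: h=2, slots 2,3,4,5,6,7,8 occupied => index 9.
Table: [338, _, 351, 572, 181, 311, 751, 995, 528, 45, _, _, 263, _, _, 597, _]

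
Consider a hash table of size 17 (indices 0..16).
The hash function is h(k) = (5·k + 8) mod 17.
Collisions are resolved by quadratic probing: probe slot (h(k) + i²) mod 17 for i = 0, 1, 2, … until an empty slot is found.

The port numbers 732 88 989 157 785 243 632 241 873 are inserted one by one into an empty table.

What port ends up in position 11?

157

Insert 732: h=13, slot 13 empty -> index 13.
Insert 88: h=6, slot 6 empty -> index 6.
Insert 989: h=6, slot 6 occupied -> index 7.
Insert 157: h=11, slot 11 empty -> index 11.
Insert 785: h=6, slots 6,7 occupied -> index 10.
Insert 243: h=16, slot 16 empty -> index 16.
Insert 632: h=6, slots 6,7,10 occupied -> index 15.
Insert 241: h=6, slots 6,7,10,15 occupied -> index 5.
Insert 873: h=4, slot 4 empty -> index 4.
Table: [_, _, _, _, 873, 241, 88, 989, _, _, 785, 157, _, 732, _, 632, 243]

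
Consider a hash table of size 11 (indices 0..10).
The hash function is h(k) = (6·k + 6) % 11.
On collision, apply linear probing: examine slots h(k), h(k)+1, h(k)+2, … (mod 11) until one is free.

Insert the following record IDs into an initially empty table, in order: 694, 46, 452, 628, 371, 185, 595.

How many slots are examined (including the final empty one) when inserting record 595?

4

Insert 694: h=1, slot 1 empty -> index 1.
Insert 46: h=7, slot 7 empty -> index 7.
Insert 452: h=1, slot 1 occupied -> index 2.
Insert 628: h=1, slots 1,2 occupied -> index 3.
Insert 371: h=10, slot 10 empty -> index 10.
Insert 185: h=5, slot 5 empty -> index 5.
Insert 595: h=1, slots 1,2,3 occupied -> index 4.
Table: [—, 694, 452, 628, 595, 185, —, 46, —, —, 371]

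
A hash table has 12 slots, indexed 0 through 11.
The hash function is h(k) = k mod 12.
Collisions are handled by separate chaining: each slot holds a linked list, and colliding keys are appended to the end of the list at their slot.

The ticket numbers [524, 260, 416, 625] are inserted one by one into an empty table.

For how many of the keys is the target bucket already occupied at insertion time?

2

524 -> bucket 8
260 -> bucket 8 (collision)
416 -> bucket 8 (collision)
625 -> bucket 1
Final buckets:
0: —
1: 625
2: —
3: —
4: —
5: —
6: —
7: —
8: 524 -> 260 -> 416
9: —
10: —
11: —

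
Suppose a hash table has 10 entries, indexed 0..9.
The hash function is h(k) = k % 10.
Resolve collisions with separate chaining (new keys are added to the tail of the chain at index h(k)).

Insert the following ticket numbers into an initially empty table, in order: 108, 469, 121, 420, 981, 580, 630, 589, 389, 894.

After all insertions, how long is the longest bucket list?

3

108 → bucket 8
469 → bucket 9
121 → bucket 1
420 → bucket 0
981 → bucket 1 (collision)
580 → bucket 0 (collision)
630 → bucket 0 (collision)
589 → bucket 9 (collision)
389 → bucket 9 (collision)
894 → bucket 4
Final buckets:
0: 420 -> 580 -> 630
1: 121 -> 981
2: —
3: —
4: 894
5: —
6: —
7: —
8: 108
9: 469 -> 589 -> 389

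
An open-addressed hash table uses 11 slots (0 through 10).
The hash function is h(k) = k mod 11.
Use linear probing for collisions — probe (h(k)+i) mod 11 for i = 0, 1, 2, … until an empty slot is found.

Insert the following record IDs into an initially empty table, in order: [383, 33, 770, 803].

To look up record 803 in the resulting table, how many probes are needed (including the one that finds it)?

383 hashes to 9; slot 9 is free → place at 9.
33 hashes to 0; slot 0 is free → place at 0.
770 hashes to 0; 0 taken → place at 1.
803 hashes to 0; 0,1 taken → place at 2.
Table: [33, 770, 803, —, —, —, —, —, —, 383, —]
Lookup 803: h=0, probe 0,1,2 → found at 2.

3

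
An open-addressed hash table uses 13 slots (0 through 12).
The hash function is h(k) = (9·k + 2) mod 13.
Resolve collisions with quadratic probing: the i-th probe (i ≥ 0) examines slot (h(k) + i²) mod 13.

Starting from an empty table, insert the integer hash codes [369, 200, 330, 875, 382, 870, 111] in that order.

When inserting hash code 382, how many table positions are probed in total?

369 hashes to 8; slot 8 is free -> place at 8.
200 hashes to 8; 8 taken -> place at 9.
330 hashes to 8; 8,9 taken -> place at 12.
875 hashes to 12; 12 taken -> place at 0.
382 hashes to 8; 8,9,12 taken -> place at 4.
870 hashes to 6; slot 6 is free -> place at 6.
111 hashes to 0; 0 taken -> place at 1.
Table: [875, 111, -, -, 382, -, 870, -, 369, 200, -, -, 330]

4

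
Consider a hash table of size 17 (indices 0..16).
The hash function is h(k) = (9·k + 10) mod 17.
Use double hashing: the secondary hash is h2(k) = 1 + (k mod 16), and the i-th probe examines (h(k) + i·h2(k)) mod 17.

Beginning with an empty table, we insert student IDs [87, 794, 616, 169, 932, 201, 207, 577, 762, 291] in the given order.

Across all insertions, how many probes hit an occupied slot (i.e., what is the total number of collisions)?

Insert 87: h=11, slot 11 empty → index 11.
Insert 794: h=16, slot 16 empty → index 16.
Insert 616: h=12, slot 12 empty → index 12.
Insert 169: h=1, slot 1 empty → index 1.
Insert 932: h=0, slot 0 empty → index 0.
Insert 201: h=0, h2=10, slot 0 occupied → index 10.
Insert 207: h=3, slot 3 empty → index 3.
Insert 577: h=1, h2=2, slots 1,3 occupied → index 5.
Insert 762: h=0, h2=11, slots 0,11,5,16,10 occupied → index 4.
Insert 291: h=11, h2=4, slot 11 occupied → index 15.
Table: [932, 169, _, 207, 762, 577, _, _, _, _, 201, 87, 616, _, _, 291, 794]

9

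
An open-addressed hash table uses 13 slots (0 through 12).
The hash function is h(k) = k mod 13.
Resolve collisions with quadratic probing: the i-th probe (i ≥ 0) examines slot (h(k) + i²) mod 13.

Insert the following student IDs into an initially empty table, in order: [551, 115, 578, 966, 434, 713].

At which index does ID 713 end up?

Insert 551: h=5, slot 5 empty => index 5.
Insert 115: h=11, slot 11 empty => index 11.
Insert 578: h=6, slot 6 empty => index 6.
Insert 966: h=4, slot 4 empty => index 4.
Insert 434: h=5, slots 5,6 occupied => index 9.
Insert 713: h=11, slot 11 occupied => index 12.
Table: [—, —, —, —, 966, 551, 578, —, —, 434, —, 115, 713]

12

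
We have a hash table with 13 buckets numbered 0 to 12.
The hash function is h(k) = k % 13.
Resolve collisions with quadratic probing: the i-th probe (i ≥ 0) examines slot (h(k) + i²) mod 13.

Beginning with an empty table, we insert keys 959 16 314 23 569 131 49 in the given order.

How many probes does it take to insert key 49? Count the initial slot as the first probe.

4

Insert 959: h=10, slot 10 empty → index 10.
Insert 16: h=3, slot 3 empty → index 3.
Insert 314: h=2, slot 2 empty → index 2.
Insert 23: h=10, slot 10 occupied → index 11.
Insert 569: h=10, slots 10,11 occupied → index 1.
Insert 131: h=1, slots 1,2 occupied → index 5.
Insert 49: h=10, slots 10,11,1 occupied → index 6.
Table: [., 569, 314, 16, ., 131, 49, ., ., ., 959, 23, .]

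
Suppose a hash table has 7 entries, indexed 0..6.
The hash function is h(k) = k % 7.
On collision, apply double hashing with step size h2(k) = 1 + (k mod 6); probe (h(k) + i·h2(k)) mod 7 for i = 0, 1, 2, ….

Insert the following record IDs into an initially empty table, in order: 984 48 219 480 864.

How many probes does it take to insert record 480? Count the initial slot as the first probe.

984: h=4 -> slot 4
48: h=6 -> slot 6
219: h=2 -> slot 2
480: h=4, h2=1, probe 4,5 -> slot 5
864: h=3 -> slot 3
Table: [∅, ∅, 219, 864, 984, 480, 48]

2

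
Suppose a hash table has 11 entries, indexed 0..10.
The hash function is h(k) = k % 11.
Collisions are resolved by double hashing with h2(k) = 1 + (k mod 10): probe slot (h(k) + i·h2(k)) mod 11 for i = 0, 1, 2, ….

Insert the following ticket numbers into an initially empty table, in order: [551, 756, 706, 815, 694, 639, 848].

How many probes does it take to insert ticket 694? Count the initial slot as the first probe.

Insert 551: h=1, slot 1 empty => index 1.
Insert 756: h=8, slot 8 empty => index 8.
Insert 706: h=2, slot 2 empty => index 2.
Insert 815: h=1, h2=6, slot 1 occupied => index 7.
Insert 694: h=1, h2=5, slot 1 occupied => index 6.
Insert 639: h=1, h2=10, slot 1 occupied => index 0.
Insert 848: h=1, h2=9, slot 1 occupied => index 10.
Table: [639, 551, 706, ., ., ., 694, 815, 756, ., 848]

2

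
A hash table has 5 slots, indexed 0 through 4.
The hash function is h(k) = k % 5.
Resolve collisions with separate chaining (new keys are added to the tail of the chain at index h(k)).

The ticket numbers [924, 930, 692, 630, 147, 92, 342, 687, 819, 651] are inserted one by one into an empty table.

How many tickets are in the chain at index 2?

Insert 924: h=4, bucket 4 empty -> new chain.
Insert 930: h=0, bucket 0 empty -> new chain.
Insert 692: h=2, bucket 2 empty -> new chain.
Insert 630: h=0, bucket 0 nonempty -> append to chain.
Insert 147: h=2, bucket 2 nonempty -> append to chain.
Insert 92: h=2, bucket 2 nonempty -> append to chain.
Insert 342: h=2, bucket 2 nonempty -> append to chain.
Insert 687: h=2, bucket 2 nonempty -> append to chain.
Insert 819: h=4, bucket 4 nonempty -> append to chain.
Insert 651: h=1, bucket 1 empty -> new chain.
Final buckets:
0: 930 -> 630
1: 651
2: 692 -> 147 -> 92 -> 342 -> 687
3: -
4: 924 -> 819

5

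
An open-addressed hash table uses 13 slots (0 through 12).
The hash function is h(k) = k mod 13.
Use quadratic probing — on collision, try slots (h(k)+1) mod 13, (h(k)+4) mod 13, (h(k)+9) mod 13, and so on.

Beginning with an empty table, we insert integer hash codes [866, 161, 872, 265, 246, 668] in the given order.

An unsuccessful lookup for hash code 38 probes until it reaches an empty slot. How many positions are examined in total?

2

866 hashes to 8; slot 8 is free → place at 8.
161 hashes to 5; slot 5 is free → place at 5.
872 hashes to 1; slot 1 is free → place at 1.
265 hashes to 5; 5 taken → place at 6.
246 hashes to 12; slot 12 is free → place at 12.
668 hashes to 5; 5,6 taken → place at 9.
Table: [-, 872, -, -, -, 161, 265, -, 866, 668, -, -, 246]
Lookup 38: h=12, probe 12,0 → slot 0 empty, not found.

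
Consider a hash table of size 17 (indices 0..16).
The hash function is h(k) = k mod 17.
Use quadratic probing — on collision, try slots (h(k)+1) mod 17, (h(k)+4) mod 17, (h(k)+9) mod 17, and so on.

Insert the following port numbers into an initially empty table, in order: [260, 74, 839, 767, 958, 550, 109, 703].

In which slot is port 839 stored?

7

260 hashes to 5; slot 5 is free -> place at 5.
74 hashes to 6; slot 6 is free -> place at 6.
839 hashes to 6; 6 taken -> place at 7.
767 hashes to 2; slot 2 is free -> place at 2.
958 hashes to 6; 6,7 taken -> place at 10.
550 hashes to 6; 6,7,10 taken -> place at 15.
109 hashes to 7; 7 taken -> place at 8.
703 hashes to 6; 6,7,10,15,5 taken -> place at 14.
Table: [_, _, 767, _, _, 260, 74, 839, 109, _, 958, _, _, _, 703, 550, _]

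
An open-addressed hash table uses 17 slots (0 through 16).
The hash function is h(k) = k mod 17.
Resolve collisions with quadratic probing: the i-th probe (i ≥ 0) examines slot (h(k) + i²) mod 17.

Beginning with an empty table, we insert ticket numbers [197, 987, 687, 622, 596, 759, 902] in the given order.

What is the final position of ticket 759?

12

197 hashes to 10; slot 10 is free → place at 10.
987 hashes to 1; slot 1 is free → place at 1.
687 hashes to 7; slot 7 is free → place at 7.
622 hashes to 10; 10 taken → place at 11.
596 hashes to 1; 1 taken → place at 2.
759 hashes to 11; 11 taken → place at 12.
902 hashes to 1; 1,2 taken → place at 5.
Table: [., 987, 596, ., ., 902, ., 687, ., ., 197, 622, 759, ., ., ., .]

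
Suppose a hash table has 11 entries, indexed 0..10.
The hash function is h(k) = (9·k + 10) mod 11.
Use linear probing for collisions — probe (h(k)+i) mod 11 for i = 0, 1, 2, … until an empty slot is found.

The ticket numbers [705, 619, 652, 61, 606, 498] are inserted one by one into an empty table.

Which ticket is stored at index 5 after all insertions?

652

705: h=8 => slot 8
619: h=4 => slot 4
652: h=4, probe 4,5 => slot 5
61: h=9 => slot 9
606: h=8, probe 8,9,10 => slot 10
498: h=4, probe 4,5,6 => slot 6
Table: [-, -, -, -, 619, 652, 498, -, 705, 61, 606]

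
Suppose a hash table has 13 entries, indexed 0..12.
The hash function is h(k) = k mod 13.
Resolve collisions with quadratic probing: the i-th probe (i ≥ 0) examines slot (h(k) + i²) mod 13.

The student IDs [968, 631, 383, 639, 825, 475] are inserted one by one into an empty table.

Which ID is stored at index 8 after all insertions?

Insert 968: h=6, slot 6 empty -> index 6.
Insert 631: h=7, slot 7 empty -> index 7.
Insert 383: h=6, slots 6,7 occupied -> index 10.
Insert 639: h=2, slot 2 empty -> index 2.
Insert 825: h=6, slots 6,7,10,2 occupied -> index 9.
Insert 475: h=7, slot 7 occupied -> index 8.
Table: [-, -, 639, -, -, -, 968, 631, 475, 825, 383, -, -]

475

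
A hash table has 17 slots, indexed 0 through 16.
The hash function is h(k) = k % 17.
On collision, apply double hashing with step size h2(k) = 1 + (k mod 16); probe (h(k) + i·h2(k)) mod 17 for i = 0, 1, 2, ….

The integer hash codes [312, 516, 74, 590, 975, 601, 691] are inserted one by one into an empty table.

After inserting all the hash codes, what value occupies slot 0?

74

312: h=6 => slot 6
516: h=6, h2=5, probe 6,11 => slot 11
74: h=6, h2=11, probe 6,0 => slot 0
590: h=12 => slot 12
975: h=6, h2=16, probe 6,5 => slot 5
601: h=6, h2=10, probe 6,16 => slot 16
691: h=11, h2=4, probe 11,15 => slot 15
Table: [74, —, —, —, —, 975, 312, —, —, —, —, 516, 590, —, —, 691, 601]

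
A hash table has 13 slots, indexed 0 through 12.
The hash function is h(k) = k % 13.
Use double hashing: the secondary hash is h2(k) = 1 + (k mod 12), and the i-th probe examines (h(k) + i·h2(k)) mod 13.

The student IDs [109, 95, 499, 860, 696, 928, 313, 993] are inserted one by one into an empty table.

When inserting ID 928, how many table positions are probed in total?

2

109: h=5 -> slot 5
95: h=4 -> slot 4
499: h=5, h2=8, probe 5,0 -> slot 0
860: h=2 -> slot 2
696: h=7 -> slot 7
928: h=5, h2=5, probe 5,10 -> slot 10
313: h=1 -> slot 1
993: h=5, h2=10, probe 5,2,12 -> slot 12
Table: [499, 313, 860, ., 95, 109, ., 696, ., ., 928, ., 993]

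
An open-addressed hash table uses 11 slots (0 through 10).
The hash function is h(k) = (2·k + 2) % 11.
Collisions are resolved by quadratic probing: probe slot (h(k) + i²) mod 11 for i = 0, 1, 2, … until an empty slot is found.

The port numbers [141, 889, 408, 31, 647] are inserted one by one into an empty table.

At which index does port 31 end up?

2

141 hashes to 9; slot 9 is free => place at 9.
889 hashes to 9; 9 taken => place at 10.
408 hashes to 4; slot 4 is free => place at 4.
31 hashes to 9; 9,10 taken => place at 2.
647 hashes to 9; 9,10,2 taken => place at 7.
Table: [-, -, 31, -, 408, -, -, 647, -, 141, 889]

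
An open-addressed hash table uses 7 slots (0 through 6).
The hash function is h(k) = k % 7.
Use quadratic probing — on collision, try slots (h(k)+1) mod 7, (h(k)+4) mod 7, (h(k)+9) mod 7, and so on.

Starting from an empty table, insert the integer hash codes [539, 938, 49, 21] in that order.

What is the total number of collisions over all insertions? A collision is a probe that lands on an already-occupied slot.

539: h=0 => slot 0
938: h=0, probe 0,1 => slot 1
49: h=0, probe 0,1,4 => slot 4
21: h=0, probe 0,1,4,2 => slot 2
Table: [539, 938, 21, —, 49, —, —]

6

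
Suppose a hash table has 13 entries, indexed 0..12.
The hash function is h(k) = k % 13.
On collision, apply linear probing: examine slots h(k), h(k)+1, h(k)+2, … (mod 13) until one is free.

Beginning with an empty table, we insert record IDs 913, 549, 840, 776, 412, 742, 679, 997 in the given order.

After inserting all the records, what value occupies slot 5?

Insert 913: h=3, slot 3 empty => index 3.
Insert 549: h=3, slot 3 occupied => index 4.
Insert 840: h=8, slot 8 empty => index 8.
Insert 776: h=9, slot 9 empty => index 9.
Insert 412: h=9, slot 9 occupied => index 10.
Insert 742: h=1, slot 1 empty => index 1.
Insert 679: h=3, slots 3,4 occupied => index 5.
Insert 997: h=9, slots 9,10 occupied => index 11.
Table: [-, 742, -, 913, 549, 679, -, -, 840, 776, 412, 997, -]

679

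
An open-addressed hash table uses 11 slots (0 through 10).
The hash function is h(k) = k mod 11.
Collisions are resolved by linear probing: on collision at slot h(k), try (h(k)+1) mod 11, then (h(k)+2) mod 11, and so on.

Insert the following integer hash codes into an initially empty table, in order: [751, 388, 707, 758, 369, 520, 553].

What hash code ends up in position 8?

553

751 hashes to 3; slot 3 is free => place at 3.
388 hashes to 3; 3 taken => place at 4.
707 hashes to 3; 3,4 taken => place at 5.
758 hashes to 10; slot 10 is free => place at 10.
369 hashes to 6; slot 6 is free => place at 6.
520 hashes to 3; 3,4,5,6 taken => place at 7.
553 hashes to 3; 3,4,5,6,7 taken => place at 8.
Table: [—, —, —, 751, 388, 707, 369, 520, 553, —, 758]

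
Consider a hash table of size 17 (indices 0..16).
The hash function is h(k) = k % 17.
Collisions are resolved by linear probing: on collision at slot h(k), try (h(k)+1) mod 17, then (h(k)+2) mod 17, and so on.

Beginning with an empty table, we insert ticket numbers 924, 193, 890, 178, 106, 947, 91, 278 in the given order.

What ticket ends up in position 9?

Insert 924: h=6, slot 6 empty => index 6.
Insert 193: h=6, slot 6 occupied => index 7.
Insert 890: h=6, slots 6,7 occupied => index 8.
Insert 178: h=8, slot 8 occupied => index 9.
Insert 106: h=4, slot 4 empty => index 4.
Insert 947: h=12, slot 12 empty => index 12.
Insert 91: h=6, slots 6,7,8,9 occupied => index 10.
Insert 278: h=6, slots 6,7,8,9,10 occupied => index 11.
Table: [—, —, —, —, 106, —, 924, 193, 890, 178, 91, 278, 947, —, —, —, —]

178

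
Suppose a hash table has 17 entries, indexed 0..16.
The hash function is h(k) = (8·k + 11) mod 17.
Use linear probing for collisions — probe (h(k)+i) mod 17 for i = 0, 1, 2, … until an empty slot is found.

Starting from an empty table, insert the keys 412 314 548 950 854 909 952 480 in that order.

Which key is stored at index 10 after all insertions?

548

412 hashes to 9; slot 9 is free -> place at 9.
314 hashes to 7; slot 7 is free -> place at 7.
548 hashes to 9; 9 taken -> place at 10.
950 hashes to 12; slot 12 is free -> place at 12.
854 hashes to 9; 9,10 taken -> place at 11.
909 hashes to 7; 7 taken -> place at 8.
952 hashes to 11; 11,12 taken -> place at 13.
480 hashes to 9; 9,10,11,12,13 taken -> place at 14.
Table: [-, -, -, -, -, -, -, 314, 909, 412, 548, 854, 950, 952, 480, -, -]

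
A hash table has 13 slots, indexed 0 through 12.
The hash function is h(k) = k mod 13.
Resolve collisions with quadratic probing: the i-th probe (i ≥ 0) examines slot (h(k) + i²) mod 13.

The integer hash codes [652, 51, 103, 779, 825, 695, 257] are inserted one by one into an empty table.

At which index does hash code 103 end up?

0

652: h=2 -> slot 2
51: h=12 -> slot 12
103: h=12, probe 12,0 -> slot 0
779: h=12, probe 12,0,3 -> slot 3
825: h=6 -> slot 6
695: h=6, probe 6,7 -> slot 7
257: h=10 -> slot 10
Table: [103, ., 652, 779, ., ., 825, 695, ., ., 257, ., 51]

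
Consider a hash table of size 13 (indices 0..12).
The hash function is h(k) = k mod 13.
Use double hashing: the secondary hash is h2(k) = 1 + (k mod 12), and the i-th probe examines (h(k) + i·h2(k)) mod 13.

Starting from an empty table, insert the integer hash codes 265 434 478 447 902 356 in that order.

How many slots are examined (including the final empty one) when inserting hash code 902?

265: h=5 => slot 5
434: h=5, h2=3, probe 5,8 => slot 8
478: h=10 => slot 10
447: h=5, h2=4, probe 5,9 => slot 9
902: h=5, h2=3, probe 5,8,11 => slot 11
356: h=5, h2=9, probe 5,1 => slot 1
Table: [., 356, ., ., ., 265, ., ., 434, 447, 478, 902, .]

3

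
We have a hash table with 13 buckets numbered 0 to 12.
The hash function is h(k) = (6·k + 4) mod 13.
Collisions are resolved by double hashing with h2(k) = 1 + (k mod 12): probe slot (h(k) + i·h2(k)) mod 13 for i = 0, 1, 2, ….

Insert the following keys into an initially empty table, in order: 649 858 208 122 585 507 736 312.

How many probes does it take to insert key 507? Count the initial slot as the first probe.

649 hashes to 11; slot 11 is free => place at 11.
858 hashes to 4; slot 4 is free => place at 4.
208 hashes to 4, h2=5; 4 taken => place at 9.
122 hashes to 8; slot 8 is free => place at 8.
585 hashes to 4, h2=10; 4 taken => place at 1.
507 hashes to 4, h2=4; 4,8 taken => place at 12.
736 hashes to 0; slot 0 is free => place at 0.
312 hashes to 4, h2=1; 4 taken => place at 5.
Table: [736, 585, ., ., 858, 312, ., ., 122, 208, ., 649, 507]

3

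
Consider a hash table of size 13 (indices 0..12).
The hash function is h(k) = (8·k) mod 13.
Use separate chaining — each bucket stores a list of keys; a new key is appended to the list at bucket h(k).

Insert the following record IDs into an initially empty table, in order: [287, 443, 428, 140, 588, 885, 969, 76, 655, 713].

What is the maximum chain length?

Insert 287: h=8, bucket 8 empty -> new chain.
Insert 443: h=8, bucket 8 nonempty -> append to chain.
Insert 428: h=5, bucket 5 empty -> new chain.
Insert 140: h=2, bucket 2 empty -> new chain.
Insert 588: h=11, bucket 11 empty -> new chain.
Insert 885: h=8, bucket 8 nonempty -> append to chain.
Insert 969: h=4, bucket 4 empty -> new chain.
Insert 76: h=10, bucket 10 empty -> new chain.
Insert 655: h=1, bucket 1 empty -> new chain.
Insert 713: h=10, bucket 10 nonempty -> append to chain.
Final buckets:
0: _
1: 655
2: 140
3: _
4: 969
5: 428
6: _
7: _
8: 287 -> 443 -> 885
9: _
10: 76 -> 713
11: 588
12: _

3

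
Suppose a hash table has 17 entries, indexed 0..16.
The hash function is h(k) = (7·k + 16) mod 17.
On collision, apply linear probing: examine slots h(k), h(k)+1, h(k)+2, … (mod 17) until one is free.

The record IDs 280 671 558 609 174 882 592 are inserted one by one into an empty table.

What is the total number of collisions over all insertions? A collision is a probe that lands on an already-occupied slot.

4

280 hashes to 4; slot 4 is free => place at 4.
671 hashes to 4; 4 taken => place at 5.
558 hashes to 12; slot 12 is free => place at 12.
609 hashes to 12; 12 taken => place at 13.
174 hashes to 10; slot 10 is free => place at 10.
882 hashes to 2; slot 2 is free => place at 2.
592 hashes to 12; 12,13 taken => place at 14.
Table: [., ., 882, ., 280, 671, ., ., ., ., 174, ., 558, 609, 592, ., .]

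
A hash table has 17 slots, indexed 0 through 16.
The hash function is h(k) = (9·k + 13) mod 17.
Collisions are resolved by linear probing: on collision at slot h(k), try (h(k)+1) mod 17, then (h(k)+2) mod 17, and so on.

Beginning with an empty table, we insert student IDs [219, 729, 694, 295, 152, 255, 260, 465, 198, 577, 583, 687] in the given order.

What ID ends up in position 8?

583

Insert 219: h=12, slot 12 empty -> index 12.
Insert 729: h=12, slot 12 occupied -> index 13.
Insert 694: h=3, slot 3 empty -> index 3.
Insert 295: h=16, slot 16 empty -> index 16.
Insert 152: h=4, slot 4 empty -> index 4.
Insert 255: h=13, slot 13 occupied -> index 14.
Insert 260: h=7, slot 7 empty -> index 7.
Insert 465: h=16, slot 16 occupied -> index 0.
Insert 198: h=10, slot 10 empty -> index 10.
Insert 577: h=4, slot 4 occupied -> index 5.
Insert 583: h=7, slot 7 occupied -> index 8.
Insert 687: h=8, slot 8 occupied -> index 9.
Table: [465, ., ., 694, 152, 577, ., 260, 583, 687, 198, ., 219, 729, 255, ., 295]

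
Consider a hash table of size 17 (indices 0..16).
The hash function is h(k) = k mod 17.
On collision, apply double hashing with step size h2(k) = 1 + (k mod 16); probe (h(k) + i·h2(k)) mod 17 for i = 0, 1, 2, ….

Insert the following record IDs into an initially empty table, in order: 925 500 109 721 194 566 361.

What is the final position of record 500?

Insert 925: h=7, slot 7 empty => index 7.
Insert 500: h=7, h2=5, slot 7 occupied => index 12.
Insert 109: h=7, h2=14, slot 7 occupied => index 4.
Insert 721: h=7, h2=2, slot 7 occupied => index 9.
Insert 194: h=7, h2=3, slot 7 occupied => index 10.
Insert 566: h=5, slot 5 empty => index 5.
Insert 361: h=4, h2=10, slot 4 occupied => index 14.
Table: [., ., ., ., 109, 566, ., 925, ., 721, 194, ., 500, ., 361, ., .]

12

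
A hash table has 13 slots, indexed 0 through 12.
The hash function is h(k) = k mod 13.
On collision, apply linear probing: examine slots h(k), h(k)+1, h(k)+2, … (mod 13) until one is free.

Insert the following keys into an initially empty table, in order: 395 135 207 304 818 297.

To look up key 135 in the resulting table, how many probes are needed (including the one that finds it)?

Insert 395: h=5, slot 5 empty → index 5.
Insert 135: h=5, slot 5 occupied → index 6.
Insert 207: h=12, slot 12 empty → index 12.
Insert 304: h=5, slots 5,6 occupied → index 7.
Insert 818: h=12, slot 12 occupied → index 0.
Insert 297: h=11, slot 11 empty → index 11.
Table: [818, ∅, ∅, ∅, ∅, 395, 135, 304, ∅, ∅, ∅, 297, 207]
Lookup 135: h=5, probe 5,6 → found at 6.

2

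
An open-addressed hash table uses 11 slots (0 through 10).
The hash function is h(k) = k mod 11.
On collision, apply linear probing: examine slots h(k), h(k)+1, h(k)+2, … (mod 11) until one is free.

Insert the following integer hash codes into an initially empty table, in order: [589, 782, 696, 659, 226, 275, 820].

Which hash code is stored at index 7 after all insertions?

226

589: h=6 -> slot 6
782: h=1 -> slot 1
696: h=3 -> slot 3
659: h=10 -> slot 10
226: h=6, probe 6,7 -> slot 7
275: h=0 -> slot 0
820: h=6, probe 6,7,8 -> slot 8
Table: [275, 782, ., 696, ., ., 589, 226, 820, ., 659]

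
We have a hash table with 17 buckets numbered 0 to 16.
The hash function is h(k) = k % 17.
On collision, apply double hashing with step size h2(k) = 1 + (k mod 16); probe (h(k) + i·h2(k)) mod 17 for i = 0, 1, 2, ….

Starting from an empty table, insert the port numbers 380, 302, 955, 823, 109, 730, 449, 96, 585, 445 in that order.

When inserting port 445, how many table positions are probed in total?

3

380 hashes to 6; slot 6 is free -> place at 6.
302 hashes to 13; slot 13 is free -> place at 13.
955 hashes to 3; slot 3 is free -> place at 3.
823 hashes to 7; slot 7 is free -> place at 7.
109 hashes to 7, h2=14; 7 taken -> place at 4.
730 hashes to 16; slot 16 is free -> place at 16.
449 hashes to 7, h2=2; 7 taken -> place at 9.
96 hashes to 11; slot 11 is free -> place at 11.
585 hashes to 7, h2=10; 7 taken -> place at 0.
445 hashes to 3, h2=14; 3,0 taken -> place at 14.
Table: [585, _, _, 955, 109, _, 380, 823, _, 449, _, 96, _, 302, 445, _, 730]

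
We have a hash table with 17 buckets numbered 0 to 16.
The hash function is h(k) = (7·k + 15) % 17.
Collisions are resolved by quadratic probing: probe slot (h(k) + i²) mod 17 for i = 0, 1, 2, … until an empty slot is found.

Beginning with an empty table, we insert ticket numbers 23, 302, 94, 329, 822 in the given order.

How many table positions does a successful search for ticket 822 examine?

4

23 hashes to 6; slot 6 is free => place at 6.
302 hashes to 4; slot 4 is free => place at 4.
94 hashes to 10; slot 10 is free => place at 10.
329 hashes to 6; 6 taken => place at 7.
822 hashes to 6; 6,7,10 taken => place at 15.
Table: [., ., ., ., 302, ., 23, 329, ., ., 94, ., ., ., ., 822, .]
Lookup 822: h=6, probe 6,7,10,15 → found at 15.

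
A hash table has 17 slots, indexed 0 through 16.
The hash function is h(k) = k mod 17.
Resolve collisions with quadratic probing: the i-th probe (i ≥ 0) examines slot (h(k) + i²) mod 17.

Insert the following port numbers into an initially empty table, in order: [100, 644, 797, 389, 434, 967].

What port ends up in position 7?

Insert 100: h=15, slot 15 empty -> index 15.
Insert 644: h=15, slot 15 occupied -> index 16.
Insert 797: h=15, slots 15,16 occupied -> index 2.
Insert 389: h=15, slots 15,16,2 occupied -> index 7.
Insert 434: h=9, slot 9 empty -> index 9.
Insert 967: h=15, slots 15,16,2,7 occupied -> index 14.
Table: [∅, ∅, 797, ∅, ∅, ∅, ∅, 389, ∅, 434, ∅, ∅, ∅, ∅, 967, 100, 644]

389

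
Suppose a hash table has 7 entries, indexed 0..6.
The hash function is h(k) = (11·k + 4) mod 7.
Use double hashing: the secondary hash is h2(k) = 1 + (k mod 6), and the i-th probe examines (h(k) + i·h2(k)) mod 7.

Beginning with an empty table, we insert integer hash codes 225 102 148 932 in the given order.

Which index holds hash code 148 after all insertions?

4

225 hashes to 1; slot 1 is free => place at 1.
102 hashes to 6; slot 6 is free => place at 6.
148 hashes to 1, h2=5; 1,6 taken => place at 4.
932 hashes to 1, h2=3; 1,4 taken => place at 0.
Table: [932, 225, —, —, 148, —, 102]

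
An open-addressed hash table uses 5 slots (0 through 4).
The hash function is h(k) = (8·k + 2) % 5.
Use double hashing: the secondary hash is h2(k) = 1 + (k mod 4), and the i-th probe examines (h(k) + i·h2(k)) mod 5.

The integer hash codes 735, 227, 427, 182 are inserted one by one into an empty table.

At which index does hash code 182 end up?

Insert 735: h=2, slot 2 empty -> index 2.
Insert 227: h=3, slot 3 empty -> index 3.
Insert 427: h=3, h2=4, slots 3,2 occupied -> index 1.
Insert 182: h=3, h2=3, slots 3,1 occupied -> index 4.
Table: [∅, 427, 735, 227, 182]

4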